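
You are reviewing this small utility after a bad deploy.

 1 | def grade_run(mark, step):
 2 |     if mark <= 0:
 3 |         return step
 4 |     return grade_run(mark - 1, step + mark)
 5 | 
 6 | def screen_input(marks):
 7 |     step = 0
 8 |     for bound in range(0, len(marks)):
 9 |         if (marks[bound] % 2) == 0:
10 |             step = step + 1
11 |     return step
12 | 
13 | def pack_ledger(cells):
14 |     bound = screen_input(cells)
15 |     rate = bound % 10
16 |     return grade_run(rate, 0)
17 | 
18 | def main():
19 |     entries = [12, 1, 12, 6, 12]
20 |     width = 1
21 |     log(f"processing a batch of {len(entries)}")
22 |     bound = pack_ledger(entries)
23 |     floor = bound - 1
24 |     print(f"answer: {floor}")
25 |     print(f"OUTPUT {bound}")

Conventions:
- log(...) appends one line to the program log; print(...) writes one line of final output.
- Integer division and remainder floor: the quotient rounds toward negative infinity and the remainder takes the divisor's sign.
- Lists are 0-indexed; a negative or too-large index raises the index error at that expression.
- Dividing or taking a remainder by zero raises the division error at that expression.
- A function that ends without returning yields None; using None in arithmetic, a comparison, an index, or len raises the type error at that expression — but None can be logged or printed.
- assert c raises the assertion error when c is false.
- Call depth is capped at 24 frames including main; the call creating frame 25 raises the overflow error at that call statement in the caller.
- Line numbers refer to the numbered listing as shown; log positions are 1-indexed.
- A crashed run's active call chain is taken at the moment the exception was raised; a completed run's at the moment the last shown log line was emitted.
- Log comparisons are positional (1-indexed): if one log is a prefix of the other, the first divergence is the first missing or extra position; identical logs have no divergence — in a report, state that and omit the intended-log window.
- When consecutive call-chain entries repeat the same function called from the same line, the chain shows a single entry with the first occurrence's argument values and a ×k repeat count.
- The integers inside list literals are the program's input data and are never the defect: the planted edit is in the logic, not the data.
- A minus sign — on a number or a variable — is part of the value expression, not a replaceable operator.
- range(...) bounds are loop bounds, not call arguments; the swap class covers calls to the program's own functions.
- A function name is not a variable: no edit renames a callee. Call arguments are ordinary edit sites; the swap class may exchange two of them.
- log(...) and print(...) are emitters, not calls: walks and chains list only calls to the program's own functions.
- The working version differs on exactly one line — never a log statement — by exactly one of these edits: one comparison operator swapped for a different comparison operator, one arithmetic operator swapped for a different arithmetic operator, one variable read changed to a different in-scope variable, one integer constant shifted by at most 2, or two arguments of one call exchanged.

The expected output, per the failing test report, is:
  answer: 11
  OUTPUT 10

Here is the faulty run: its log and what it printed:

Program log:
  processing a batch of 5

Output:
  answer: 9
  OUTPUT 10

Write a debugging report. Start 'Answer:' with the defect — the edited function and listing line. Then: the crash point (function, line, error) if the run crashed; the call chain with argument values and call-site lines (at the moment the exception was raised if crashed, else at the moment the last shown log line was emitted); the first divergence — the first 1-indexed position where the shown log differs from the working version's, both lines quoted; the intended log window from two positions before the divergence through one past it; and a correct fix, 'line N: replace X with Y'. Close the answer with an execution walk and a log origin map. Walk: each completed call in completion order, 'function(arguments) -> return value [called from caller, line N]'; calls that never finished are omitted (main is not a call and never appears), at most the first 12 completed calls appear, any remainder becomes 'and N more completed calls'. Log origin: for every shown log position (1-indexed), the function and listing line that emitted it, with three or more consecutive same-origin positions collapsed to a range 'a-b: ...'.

Answer: the defect is in main at line 23.
The tell: Log streams are identical — the defect surfaces only in the printed output.
Call chain: main.
First divergence: there is none — every log position agrees.
Execution walk:
  screen_input([12, 1, 12, 6, 12]) -> 4  [called from pack_ledger, line 14]
  grade_run(0, 10) -> 10  [called from grade_run, line 4]
  grade_run(1, 9) -> 10  [called from grade_run, line 4]
  grade_run(2, 7) -> 10  [called from grade_run, line 4]
  grade_run(3, 4) -> 10  [called from grade_run, line 4]
  grade_run(4, 0) -> 10  [called from pack_ledger, line 16]
  pack_ledger([12, 1, 12, 6, 12]) -> 10  [called from main, line 22]
Origin of each log line:
  1 — main, line 21
A correct fix: line 23: replace `-` with `+`.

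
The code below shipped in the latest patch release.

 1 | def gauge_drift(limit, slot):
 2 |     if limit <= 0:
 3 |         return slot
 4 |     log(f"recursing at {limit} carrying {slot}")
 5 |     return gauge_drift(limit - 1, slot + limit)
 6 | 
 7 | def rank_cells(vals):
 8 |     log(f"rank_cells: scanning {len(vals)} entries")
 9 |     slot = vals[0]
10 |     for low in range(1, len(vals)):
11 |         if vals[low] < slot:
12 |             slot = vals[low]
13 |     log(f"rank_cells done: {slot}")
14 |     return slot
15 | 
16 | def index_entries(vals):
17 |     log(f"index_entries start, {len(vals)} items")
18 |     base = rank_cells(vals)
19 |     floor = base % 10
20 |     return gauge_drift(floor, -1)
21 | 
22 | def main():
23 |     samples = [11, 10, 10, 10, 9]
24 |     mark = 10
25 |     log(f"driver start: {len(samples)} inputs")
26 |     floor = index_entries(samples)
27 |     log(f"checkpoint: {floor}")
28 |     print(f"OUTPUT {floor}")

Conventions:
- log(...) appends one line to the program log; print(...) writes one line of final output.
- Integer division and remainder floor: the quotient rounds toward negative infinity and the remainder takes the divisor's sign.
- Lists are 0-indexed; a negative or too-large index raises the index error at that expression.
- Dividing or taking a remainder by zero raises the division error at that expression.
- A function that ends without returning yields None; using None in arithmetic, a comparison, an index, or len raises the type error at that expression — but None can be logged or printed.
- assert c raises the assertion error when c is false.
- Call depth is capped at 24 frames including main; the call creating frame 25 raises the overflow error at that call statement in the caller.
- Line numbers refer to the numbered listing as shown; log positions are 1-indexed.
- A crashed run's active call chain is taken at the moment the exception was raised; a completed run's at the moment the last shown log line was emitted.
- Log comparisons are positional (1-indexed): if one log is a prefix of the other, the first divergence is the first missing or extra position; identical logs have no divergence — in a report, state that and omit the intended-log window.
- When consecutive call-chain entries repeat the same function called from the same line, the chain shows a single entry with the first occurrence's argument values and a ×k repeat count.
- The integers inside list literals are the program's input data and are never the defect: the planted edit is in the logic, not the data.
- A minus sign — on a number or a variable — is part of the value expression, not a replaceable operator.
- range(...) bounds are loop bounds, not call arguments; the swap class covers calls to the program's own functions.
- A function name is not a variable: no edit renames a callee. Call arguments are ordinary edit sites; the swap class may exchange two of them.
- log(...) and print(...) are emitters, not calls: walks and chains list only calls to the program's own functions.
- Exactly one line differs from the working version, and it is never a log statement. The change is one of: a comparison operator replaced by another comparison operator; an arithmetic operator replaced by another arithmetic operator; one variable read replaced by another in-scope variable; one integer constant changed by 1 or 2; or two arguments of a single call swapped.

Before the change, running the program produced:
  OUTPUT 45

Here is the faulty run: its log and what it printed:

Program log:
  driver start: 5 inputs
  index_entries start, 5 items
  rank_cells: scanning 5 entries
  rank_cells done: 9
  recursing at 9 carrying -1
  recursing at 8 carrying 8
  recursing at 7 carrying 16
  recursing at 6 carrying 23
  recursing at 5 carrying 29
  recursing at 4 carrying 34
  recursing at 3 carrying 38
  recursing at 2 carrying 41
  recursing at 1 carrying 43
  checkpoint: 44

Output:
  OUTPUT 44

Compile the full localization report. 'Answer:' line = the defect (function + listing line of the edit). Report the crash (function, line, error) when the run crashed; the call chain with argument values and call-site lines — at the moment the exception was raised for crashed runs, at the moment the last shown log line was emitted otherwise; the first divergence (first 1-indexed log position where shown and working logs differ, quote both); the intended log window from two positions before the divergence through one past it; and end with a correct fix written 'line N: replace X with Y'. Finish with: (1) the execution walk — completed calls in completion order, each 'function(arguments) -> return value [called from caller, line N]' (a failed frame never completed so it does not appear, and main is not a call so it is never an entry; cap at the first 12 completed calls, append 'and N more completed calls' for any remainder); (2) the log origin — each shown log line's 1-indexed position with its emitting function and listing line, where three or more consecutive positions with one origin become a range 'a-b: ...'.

Answer: the defect is in index_entries at line 20.
The tell: Position 5 is the first bad log line: 'recursing at 9 carrying -1' should read 'recursing at 9 carrying 0'.
Call chain: main.
First divergence: at position 5 the run shows 'recursing at 9 carrying -1' where the working version logs 'recursing at 9 carrying 0'.
Intended log window:
  3: rank_cells: scanning 5 entries
  4: rank_cells done: 9
  5: recursing at 9 carrying 0
  6: recursing at 8 carrying 9
Execution walk:
  rank_cells([11, 10, 10, 10, 9]) -> 9  [called from index_entries, line 18]
  gauge_drift(0, 44) -> 44  [called from gauge_drift, line 5]
  gauge_drift(1, 43) -> 44  [called from gauge_drift, line 5]
  gauge_drift(2, 41) -> 44  [called from gauge_drift, line 5]
  gauge_drift(3, 38) -> 44  [called from gauge_drift, line 5]
  gauge_drift(4, 34) -> 44  [called from gauge_drift, line 5]
  gauge_drift(5, 29) -> 44  [called from gauge_drift, line 5]
  gauge_drift(6, 23) -> 44  [called from gauge_drift, line 5]
  gauge_drift(7, 16) -> 44  [called from gauge_drift, line 5]
  gauge_drift(8, 8) -> 44  [called from gauge_drift, line 5]
  gauge_drift(9, -1) -> 44  [called from index_entries, line 20]
  index_entries([11, 10, 10, 10, 9]) -> 44  [called from main, line 26]
Log origin:
  1: from main, line 25
  2: from index_entries, line 17
  3: from rank_cells, line 8
  4: from rank_cells, line 13
  5-13: from gauge_drift, line 4
  14: from main, line 27
A correct fix: line 20: replace `-1` with `0`.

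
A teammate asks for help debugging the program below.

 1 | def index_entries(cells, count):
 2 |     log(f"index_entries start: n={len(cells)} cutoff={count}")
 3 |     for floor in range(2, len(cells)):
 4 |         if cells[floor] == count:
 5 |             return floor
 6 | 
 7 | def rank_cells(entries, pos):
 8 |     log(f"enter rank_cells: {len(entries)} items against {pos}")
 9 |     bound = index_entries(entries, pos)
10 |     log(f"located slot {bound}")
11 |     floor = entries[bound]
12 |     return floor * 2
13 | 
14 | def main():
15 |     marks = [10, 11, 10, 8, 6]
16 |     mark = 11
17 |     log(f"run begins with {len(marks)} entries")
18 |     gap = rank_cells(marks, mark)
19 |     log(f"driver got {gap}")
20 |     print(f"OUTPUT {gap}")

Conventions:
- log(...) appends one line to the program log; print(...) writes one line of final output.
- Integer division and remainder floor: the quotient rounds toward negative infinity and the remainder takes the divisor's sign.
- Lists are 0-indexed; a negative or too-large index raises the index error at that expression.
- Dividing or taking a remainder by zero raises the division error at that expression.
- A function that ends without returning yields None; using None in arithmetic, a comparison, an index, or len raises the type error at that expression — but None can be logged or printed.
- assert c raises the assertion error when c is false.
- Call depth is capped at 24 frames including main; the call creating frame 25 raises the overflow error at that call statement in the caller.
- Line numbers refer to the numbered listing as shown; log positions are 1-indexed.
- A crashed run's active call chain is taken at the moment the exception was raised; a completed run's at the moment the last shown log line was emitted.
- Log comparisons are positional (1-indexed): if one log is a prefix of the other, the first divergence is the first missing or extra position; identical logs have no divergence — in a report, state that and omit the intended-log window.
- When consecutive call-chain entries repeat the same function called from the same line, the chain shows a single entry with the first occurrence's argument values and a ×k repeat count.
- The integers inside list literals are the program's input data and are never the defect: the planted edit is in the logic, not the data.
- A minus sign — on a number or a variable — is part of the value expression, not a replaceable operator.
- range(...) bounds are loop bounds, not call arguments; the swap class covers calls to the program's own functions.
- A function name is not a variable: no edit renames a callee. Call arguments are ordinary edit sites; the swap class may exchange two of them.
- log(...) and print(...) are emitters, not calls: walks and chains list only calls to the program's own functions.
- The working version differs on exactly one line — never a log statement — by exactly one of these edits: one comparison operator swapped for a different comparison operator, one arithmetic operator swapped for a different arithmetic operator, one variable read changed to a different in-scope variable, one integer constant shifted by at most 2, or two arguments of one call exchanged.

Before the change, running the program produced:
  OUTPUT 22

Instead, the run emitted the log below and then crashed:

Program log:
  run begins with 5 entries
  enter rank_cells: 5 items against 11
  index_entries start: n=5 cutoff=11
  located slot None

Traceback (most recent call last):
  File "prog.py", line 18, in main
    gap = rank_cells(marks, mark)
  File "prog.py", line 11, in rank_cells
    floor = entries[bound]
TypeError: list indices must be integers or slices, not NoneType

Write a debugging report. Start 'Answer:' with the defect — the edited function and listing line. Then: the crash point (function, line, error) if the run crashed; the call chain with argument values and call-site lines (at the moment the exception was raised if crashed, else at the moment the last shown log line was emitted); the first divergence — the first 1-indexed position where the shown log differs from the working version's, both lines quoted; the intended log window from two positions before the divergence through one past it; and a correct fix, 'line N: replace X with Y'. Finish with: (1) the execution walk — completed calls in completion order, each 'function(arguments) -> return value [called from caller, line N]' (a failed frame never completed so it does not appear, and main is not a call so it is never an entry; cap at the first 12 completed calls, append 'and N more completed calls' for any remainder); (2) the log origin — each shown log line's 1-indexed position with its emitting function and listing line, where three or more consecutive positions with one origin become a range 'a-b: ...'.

Answer: the defect is in index_entries at line 3.
Key fact: Everything matches until log position 4, which reads 'located slot None' in place of 'located slot 1'.
Crash: rank_cells, line 11, TypeError.
Call chain: main -> rank_cells([10, 11, 10, 8, 6], 11) (called at line 18).
First divergence: position 4; shown 'located slot None' vs intended 'located slot 1'.
Intended log window:
  2: enter rank_cells: 5 items against 11
  3: index_entries start: n=5 cutoff=11
  4: located slot 1
  5: driver got 22
Execution walk:
  index_entries([10, 11, 10, 8, 6], 11) -> None  [called from rank_cells, line 9]
Log line origins:
  1: logged in main at line 17
  2: logged in rank_cells at line 8
  3: logged in index_entries at line 2
  4: logged in rank_cells at line 10
A correct fix: line 3: replace `2` with `0`.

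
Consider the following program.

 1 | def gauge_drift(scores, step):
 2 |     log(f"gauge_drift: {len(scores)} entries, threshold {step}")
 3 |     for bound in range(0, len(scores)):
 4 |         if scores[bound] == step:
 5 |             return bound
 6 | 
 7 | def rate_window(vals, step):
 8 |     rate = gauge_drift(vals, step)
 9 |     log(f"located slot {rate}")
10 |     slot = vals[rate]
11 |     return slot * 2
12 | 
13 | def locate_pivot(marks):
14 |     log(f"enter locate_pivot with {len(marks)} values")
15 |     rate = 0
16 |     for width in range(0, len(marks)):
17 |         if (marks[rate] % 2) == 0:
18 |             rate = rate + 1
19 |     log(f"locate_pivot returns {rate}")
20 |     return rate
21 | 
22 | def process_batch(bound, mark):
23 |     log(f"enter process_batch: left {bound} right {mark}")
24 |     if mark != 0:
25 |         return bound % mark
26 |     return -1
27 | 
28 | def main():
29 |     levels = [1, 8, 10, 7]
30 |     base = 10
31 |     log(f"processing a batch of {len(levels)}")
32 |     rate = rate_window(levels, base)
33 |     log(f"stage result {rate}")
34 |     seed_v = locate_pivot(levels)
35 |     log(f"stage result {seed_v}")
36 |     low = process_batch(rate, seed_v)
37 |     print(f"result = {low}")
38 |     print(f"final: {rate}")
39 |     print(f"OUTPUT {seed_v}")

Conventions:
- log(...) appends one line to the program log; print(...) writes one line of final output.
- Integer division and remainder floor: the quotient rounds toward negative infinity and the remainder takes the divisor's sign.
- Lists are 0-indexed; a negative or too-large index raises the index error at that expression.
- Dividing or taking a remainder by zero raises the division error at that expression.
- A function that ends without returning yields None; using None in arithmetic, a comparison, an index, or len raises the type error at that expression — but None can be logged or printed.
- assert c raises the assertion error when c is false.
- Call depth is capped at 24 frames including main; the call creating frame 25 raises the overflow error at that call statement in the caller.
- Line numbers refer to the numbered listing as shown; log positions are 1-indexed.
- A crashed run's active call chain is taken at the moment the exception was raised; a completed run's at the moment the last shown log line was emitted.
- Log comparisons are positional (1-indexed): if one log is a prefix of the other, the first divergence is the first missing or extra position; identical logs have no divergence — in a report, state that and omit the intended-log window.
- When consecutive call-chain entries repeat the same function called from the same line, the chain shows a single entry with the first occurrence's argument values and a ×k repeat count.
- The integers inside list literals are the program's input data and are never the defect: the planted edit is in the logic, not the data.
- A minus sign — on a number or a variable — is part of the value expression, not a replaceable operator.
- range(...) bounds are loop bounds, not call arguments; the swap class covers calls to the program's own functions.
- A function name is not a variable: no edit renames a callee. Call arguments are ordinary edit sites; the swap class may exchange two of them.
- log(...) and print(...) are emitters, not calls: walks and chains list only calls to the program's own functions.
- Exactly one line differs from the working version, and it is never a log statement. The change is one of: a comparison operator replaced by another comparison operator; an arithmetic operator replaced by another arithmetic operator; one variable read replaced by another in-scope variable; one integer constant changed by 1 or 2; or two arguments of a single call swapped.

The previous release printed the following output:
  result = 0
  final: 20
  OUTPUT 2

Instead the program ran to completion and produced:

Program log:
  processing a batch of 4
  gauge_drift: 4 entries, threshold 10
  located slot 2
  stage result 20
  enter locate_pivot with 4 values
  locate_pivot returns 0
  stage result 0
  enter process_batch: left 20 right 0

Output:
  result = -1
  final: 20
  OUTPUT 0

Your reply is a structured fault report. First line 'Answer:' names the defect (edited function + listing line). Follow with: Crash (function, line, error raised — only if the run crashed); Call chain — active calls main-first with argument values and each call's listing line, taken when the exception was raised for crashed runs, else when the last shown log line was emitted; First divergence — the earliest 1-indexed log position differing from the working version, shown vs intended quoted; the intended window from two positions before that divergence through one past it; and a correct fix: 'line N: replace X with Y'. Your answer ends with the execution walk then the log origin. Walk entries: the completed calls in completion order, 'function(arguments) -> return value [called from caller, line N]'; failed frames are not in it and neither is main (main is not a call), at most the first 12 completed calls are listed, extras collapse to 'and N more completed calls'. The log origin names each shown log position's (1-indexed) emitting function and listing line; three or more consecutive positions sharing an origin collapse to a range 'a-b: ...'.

Answer: the defect is in locate_pivot at line 17.
Core observation: Everything matches until log position 6, which reads 'locate_pivot returns 0' in place of 'locate_pivot returns 2'.
Call chain: main -> process_batch(20, 0) (called at line 36).
First divergence: position 6 — the shown line 'locate_pivot returns 0' should read 'locate_pivot returns 2'.
Intended log window:
  4: stage result 20
  5: enter locate_pivot with 4 values
  6: locate_pivot returns 2
  7: stage result 2
Execution walk:
  gauge_drift([1, 8, 10, 7], 10) -> 2  [called from rate_window, line 8]
  rate_window([1, 8, 10, 7], 10) -> 20  [called from main, line 32]
  locate_pivot([1, 8, 10, 7]) -> 0  [called from main, line 34]
  process_batch(20, 0) -> -1  [called from main, line 36]
Origin of each log line:
  1: emitted by main (line 31)
  2: emitted by gauge_drift (line 2)
  3: emitted by rate_window (line 9)
  4: emitted by main (line 33)
  5: emitted by locate_pivot (line 14)
  6: emitted by locate_pivot (line 19)
  7: emitted by main (line 35)
  8: emitted by process_batch (line 23)
A correct fix: line 17: replace `rate` with `width`.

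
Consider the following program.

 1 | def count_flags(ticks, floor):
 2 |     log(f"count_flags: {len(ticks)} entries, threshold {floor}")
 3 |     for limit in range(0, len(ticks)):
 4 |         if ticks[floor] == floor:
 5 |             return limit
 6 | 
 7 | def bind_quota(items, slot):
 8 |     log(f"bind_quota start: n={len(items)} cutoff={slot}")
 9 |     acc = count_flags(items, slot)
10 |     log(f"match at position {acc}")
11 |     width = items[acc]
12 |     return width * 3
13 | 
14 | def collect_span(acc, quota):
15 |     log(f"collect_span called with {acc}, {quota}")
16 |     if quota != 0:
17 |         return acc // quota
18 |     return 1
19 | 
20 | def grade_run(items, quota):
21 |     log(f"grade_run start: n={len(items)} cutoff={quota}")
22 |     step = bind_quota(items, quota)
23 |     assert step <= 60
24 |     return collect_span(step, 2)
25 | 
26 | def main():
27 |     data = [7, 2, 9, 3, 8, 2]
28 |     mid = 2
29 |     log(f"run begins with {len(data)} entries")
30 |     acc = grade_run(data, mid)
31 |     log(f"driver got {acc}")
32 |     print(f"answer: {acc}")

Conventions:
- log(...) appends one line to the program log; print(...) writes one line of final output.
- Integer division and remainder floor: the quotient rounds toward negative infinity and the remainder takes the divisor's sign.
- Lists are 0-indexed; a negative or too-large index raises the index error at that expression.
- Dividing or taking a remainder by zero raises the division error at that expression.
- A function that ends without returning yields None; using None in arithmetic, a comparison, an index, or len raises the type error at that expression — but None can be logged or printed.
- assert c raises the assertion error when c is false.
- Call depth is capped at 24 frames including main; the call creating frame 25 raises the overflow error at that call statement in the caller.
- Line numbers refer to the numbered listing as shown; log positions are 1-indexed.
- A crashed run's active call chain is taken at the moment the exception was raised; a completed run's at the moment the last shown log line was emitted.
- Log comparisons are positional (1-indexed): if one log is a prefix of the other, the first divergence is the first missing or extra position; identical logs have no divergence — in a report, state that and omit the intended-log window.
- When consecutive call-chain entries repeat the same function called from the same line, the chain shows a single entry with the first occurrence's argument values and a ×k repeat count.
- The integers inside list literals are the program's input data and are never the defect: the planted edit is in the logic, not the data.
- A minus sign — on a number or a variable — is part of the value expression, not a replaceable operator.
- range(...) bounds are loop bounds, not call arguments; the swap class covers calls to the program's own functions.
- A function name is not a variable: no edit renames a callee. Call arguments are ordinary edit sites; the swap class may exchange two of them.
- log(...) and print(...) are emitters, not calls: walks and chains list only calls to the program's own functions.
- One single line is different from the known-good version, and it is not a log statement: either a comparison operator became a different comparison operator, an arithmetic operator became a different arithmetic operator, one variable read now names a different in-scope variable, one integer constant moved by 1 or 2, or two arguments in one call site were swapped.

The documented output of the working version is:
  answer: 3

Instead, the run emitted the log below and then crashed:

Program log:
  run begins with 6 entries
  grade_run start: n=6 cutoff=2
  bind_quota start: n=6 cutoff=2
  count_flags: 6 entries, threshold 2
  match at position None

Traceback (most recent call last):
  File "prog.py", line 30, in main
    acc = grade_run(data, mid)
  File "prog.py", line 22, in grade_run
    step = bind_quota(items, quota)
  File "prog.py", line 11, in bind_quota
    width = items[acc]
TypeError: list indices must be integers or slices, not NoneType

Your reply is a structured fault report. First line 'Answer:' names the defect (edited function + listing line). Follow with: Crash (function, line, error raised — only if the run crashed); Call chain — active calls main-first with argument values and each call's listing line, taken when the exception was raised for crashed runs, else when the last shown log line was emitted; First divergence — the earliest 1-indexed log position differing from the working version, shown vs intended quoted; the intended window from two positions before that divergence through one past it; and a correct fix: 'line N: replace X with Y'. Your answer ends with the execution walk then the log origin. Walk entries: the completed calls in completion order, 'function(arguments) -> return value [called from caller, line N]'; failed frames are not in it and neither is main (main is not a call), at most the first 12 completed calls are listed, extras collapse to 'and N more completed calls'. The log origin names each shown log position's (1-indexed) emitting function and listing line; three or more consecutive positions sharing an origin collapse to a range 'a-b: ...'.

Answer: the defect is in count_flags at line 4.
The tell: The earliest visible damage is log position 5 — 'match at position None' rather than the intended 'match at position 1'.
Crash: bind_quota, line 11, TypeError.
Call chain: main -> grade_run([7, 2, 9, 3, 8, 2], 2) (called at line 30) -> bind_quota([7, 2, 9, 3, 8, 2], 2) (called at line 22).
First divergence: position 5; shown 'match at position None' vs intended 'match at position 1'.
Intended log window:
  3: bind_quota start: n=6 cutoff=2
  4: count_flags: 6 entries, threshold 2
  5: match at position 1
  6: collect_span called with 6, 2
Execution walk:
  count_flags([7, 2, 9, 3, 8, 2], 2) -> None  [called from bind_quota, line 9]
Origin of each log line:
  1 — main, line 29
  2 — grade_run, line 21
  3 — bind_quota, line 8
  4 — count_flags, line 2
  5 — bind_quota, line 10
A correct fix: line 4: replace `ticks[floor]` with `ticks[limit]`.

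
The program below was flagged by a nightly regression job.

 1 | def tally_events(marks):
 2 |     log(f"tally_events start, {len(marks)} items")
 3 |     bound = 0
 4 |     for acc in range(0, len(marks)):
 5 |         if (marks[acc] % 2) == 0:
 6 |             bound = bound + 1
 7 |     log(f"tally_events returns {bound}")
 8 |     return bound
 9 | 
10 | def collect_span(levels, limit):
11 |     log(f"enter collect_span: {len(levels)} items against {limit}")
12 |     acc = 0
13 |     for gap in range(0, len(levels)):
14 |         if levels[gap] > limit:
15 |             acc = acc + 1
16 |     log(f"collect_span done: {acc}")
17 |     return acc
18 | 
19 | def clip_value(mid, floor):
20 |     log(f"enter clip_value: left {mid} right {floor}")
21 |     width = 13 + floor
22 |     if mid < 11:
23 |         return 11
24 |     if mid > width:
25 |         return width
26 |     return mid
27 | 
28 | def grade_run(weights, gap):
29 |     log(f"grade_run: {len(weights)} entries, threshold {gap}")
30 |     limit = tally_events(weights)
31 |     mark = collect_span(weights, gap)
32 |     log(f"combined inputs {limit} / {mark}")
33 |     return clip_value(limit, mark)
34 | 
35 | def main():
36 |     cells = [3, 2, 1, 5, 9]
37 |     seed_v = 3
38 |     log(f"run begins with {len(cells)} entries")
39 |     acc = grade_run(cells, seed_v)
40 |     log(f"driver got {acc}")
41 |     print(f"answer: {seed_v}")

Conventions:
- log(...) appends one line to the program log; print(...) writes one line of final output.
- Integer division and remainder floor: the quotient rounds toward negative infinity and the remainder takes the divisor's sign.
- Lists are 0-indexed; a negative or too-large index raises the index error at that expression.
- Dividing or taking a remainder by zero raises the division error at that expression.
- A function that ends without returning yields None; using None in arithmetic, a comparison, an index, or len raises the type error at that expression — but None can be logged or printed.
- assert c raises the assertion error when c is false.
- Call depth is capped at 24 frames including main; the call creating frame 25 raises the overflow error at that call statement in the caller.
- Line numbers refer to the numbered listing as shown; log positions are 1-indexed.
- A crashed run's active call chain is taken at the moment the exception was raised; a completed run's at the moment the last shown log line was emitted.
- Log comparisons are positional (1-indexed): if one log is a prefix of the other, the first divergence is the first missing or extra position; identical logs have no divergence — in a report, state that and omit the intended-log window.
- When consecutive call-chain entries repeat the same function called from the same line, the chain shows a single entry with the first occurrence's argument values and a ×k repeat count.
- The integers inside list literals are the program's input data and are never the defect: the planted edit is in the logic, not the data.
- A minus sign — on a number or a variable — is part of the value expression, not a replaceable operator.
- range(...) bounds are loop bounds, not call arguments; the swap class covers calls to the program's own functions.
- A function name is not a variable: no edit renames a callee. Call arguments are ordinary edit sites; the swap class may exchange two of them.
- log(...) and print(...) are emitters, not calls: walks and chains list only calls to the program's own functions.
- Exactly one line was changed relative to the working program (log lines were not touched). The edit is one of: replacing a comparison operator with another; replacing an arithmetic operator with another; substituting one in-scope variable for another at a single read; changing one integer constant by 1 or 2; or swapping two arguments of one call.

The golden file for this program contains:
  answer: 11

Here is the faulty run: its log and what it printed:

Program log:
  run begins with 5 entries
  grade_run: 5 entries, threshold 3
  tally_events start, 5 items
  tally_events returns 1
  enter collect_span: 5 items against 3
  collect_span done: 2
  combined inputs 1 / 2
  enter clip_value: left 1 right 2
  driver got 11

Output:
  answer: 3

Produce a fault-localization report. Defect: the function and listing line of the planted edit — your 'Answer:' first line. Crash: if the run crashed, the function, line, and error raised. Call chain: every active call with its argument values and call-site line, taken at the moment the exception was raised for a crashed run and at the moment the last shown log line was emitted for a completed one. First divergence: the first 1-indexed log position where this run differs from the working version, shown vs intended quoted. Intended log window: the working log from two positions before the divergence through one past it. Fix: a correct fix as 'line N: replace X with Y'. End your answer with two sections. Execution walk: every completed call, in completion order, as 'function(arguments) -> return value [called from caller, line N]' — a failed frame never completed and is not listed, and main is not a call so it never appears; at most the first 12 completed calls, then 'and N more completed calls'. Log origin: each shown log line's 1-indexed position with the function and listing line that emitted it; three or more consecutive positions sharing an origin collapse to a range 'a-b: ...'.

Answer: the defect is in main at line 41.
Key fact: Nothing in the log betrays the bug — only the output does.
Call chain: main.
First divergence: there is none — every log position agrees.
Execution walk:
  tally_events([3, 2, 1, 5, 9]) -> 1  [called from grade_run, line 30]
  collect_span([3, 2, 1, 5, 9], 3) -> 2  [called from grade_run, line 31]
  clip_value(1, 2) -> 11  [called from grade_run, line 33]
  grade_run([3, 2, 1, 5, 9], 3) -> 11  [called from main, line 39]
Log origin:
  1: emitted by main (line 38)
  2: emitted by grade_run (line 29)
  3: emitted by tally_events (line 2)
  4: emitted by tally_events (line 7)
  5: emitted by collect_span (line 11)
  6: emitted by collect_span (line 16)
  7: emitted by grade_run (line 32)
  8: emitted by clip_value (line 20)
  9: emitted by main (line 40)
A correct fix: line 41: replace `seed_v` with `acc`.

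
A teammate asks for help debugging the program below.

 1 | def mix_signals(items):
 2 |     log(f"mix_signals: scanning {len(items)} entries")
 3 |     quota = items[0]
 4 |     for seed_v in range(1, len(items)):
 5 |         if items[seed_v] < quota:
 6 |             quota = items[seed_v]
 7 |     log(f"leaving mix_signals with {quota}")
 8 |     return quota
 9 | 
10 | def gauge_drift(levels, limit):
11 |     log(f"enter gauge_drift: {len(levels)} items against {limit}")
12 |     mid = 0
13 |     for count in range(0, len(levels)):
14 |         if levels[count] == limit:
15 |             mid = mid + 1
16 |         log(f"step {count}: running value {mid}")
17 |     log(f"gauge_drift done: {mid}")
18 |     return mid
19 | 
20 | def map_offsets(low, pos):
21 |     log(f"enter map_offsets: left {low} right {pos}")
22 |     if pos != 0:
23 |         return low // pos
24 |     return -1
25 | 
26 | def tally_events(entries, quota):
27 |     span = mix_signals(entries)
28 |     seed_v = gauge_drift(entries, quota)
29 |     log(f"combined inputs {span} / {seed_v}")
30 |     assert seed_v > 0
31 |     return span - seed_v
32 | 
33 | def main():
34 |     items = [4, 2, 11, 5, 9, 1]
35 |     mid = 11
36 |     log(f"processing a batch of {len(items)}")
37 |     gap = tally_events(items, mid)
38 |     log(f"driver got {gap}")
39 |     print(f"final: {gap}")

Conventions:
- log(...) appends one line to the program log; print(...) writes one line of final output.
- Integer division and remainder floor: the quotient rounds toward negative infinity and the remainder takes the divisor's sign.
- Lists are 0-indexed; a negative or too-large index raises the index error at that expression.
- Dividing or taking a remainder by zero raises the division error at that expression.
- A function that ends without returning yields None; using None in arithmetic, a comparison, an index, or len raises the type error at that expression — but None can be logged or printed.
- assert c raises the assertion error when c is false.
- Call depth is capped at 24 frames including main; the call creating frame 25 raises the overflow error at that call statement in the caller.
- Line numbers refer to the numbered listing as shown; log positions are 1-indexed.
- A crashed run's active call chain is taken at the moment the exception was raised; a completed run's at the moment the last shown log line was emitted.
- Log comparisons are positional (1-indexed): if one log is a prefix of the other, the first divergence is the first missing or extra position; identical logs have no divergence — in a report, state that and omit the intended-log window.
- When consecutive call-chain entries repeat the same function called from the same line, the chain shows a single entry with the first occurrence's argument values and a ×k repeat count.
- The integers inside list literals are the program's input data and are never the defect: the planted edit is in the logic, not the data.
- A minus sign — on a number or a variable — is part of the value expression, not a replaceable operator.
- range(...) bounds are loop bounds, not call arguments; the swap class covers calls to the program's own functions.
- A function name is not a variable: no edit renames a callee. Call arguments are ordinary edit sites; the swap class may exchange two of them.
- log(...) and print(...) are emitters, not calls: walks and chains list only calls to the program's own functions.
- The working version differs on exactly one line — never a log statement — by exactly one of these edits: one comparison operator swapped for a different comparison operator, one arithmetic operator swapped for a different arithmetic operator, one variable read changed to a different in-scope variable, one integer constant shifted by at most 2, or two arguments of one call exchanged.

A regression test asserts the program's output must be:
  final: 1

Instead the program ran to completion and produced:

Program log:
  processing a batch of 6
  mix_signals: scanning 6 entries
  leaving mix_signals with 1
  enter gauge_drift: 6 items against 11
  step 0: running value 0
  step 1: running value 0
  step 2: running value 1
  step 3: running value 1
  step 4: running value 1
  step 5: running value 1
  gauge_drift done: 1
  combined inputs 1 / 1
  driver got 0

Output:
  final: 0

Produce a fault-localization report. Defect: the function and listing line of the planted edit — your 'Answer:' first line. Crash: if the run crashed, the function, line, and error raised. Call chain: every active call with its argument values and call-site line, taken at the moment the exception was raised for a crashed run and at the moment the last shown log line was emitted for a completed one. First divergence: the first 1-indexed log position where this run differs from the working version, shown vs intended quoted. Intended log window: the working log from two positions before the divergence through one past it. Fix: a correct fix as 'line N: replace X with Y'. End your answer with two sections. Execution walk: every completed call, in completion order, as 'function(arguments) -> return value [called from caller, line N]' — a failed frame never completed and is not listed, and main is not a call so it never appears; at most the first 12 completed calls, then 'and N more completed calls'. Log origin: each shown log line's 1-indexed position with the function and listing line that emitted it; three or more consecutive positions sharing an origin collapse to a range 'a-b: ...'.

Answer: the defect is in tally_events at line 31.
Key observation: The earliest visible damage is log position 13 — 'driver got 0' rather than the intended 'driver got 1'.
Call chain: main.
First divergence: position 13 — the shown line 'driver got 0' should read 'driver got 1'.
Intended log window:
  11: gauge_drift done: 1
  12: combined inputs 1 / 1
  13: driver got 1
Execution walk:
  mix_signals([4, 2, 11, 5, 9, 1]) -> 1  [called from tally_events, line 27]
  gauge_drift([4, 2, 11, 5, 9, 1], 11) -> 1  [called from tally_events, line 28]
  tally_events([4, 2, 11, 5, 9, 1], 11) -> 0  [called from main, line 37]
Log origin:
  1: logged in main at line 36
  2: logged in mix_signals at line 2
  3: logged in mix_signals at line 7
  4: logged in gauge_drift at line 11
  5-10: logged in gauge_drift at line 16
  11: logged in gauge_drift at line 17
  12: logged in tally_events at line 29
  13: logged in main at line 38
A correct fix: line 31: replace `-` with `//`.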